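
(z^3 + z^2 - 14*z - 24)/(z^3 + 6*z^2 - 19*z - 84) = (z + 2)/(z + 7)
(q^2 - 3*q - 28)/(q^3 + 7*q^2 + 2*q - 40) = (q - 7)/(q^2 + 3*q - 10)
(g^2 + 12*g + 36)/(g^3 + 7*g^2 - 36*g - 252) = (g + 6)/(g^2 + g - 42)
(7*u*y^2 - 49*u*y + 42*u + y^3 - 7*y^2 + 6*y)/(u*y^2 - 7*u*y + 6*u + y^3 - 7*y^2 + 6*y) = (7*u + y)/(u + y)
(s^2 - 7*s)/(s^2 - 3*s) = (s - 7)/(s - 3)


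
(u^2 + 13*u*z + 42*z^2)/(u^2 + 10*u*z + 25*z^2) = (u^2 + 13*u*z + 42*z^2)/(u^2 + 10*u*z + 25*z^2)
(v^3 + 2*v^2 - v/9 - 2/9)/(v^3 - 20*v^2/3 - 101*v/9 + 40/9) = (3*v^2 + 7*v + 2)/(3*v^2 - 19*v - 40)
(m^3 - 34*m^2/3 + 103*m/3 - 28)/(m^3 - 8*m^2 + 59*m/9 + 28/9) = 3*(m - 3)/(3*m + 1)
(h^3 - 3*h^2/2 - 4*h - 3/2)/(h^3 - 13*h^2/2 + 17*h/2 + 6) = (h + 1)/(h - 4)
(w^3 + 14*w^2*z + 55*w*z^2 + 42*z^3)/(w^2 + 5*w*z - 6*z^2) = (-w^2 - 8*w*z - 7*z^2)/(-w + z)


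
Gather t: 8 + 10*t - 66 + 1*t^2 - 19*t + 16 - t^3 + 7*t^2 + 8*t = -t^3 + 8*t^2 - t - 42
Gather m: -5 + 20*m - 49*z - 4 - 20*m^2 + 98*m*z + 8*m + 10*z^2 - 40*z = -20*m^2 + m*(98*z + 28) + 10*z^2 - 89*z - 9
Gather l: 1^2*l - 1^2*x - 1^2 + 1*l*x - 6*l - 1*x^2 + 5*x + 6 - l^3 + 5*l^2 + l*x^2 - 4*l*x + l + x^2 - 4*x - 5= -l^3 + 5*l^2 + l*(x^2 - 3*x - 4)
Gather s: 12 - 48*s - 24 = -48*s - 12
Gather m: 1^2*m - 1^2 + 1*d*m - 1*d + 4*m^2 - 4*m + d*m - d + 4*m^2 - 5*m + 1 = -2*d + 8*m^2 + m*(2*d - 8)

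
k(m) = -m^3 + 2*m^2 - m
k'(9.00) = -208.00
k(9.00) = -576.00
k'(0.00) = -1.00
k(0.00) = 0.00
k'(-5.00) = -96.00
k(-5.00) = 180.00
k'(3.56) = -24.78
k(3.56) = -23.33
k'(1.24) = -0.65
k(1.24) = -0.07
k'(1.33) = -0.99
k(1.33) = -0.14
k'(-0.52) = -3.89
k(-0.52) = 1.20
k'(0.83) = 0.25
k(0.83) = -0.02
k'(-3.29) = -46.63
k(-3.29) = 60.55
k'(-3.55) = -53.01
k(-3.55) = 73.49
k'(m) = -3*m^2 + 4*m - 1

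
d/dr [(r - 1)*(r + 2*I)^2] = (r + 2*I)*(3*r - 2 + 2*I)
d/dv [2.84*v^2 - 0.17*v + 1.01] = 5.68*v - 0.17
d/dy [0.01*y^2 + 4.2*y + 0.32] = 0.02*y + 4.2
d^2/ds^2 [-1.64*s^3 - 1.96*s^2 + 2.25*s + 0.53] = -9.84*s - 3.92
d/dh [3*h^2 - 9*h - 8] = 6*h - 9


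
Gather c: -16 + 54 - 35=3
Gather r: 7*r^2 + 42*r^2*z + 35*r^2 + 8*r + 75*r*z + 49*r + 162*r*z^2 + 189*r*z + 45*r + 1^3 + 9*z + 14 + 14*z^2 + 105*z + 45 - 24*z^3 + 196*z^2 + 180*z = r^2*(42*z + 42) + r*(162*z^2 + 264*z + 102) - 24*z^3 + 210*z^2 + 294*z + 60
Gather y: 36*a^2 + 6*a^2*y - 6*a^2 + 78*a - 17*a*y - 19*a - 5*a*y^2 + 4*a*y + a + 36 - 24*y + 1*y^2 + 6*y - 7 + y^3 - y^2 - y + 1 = 30*a^2 - 5*a*y^2 + 60*a + y^3 + y*(6*a^2 - 13*a - 19) + 30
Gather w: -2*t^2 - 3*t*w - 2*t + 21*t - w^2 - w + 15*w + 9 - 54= -2*t^2 + 19*t - w^2 + w*(14 - 3*t) - 45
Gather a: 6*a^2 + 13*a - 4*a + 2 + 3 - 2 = 6*a^2 + 9*a + 3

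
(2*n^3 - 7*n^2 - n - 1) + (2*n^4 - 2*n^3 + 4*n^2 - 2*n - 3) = 2*n^4 - 3*n^2 - 3*n - 4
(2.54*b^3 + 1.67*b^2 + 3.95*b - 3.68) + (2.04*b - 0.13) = 2.54*b^3 + 1.67*b^2 + 5.99*b - 3.81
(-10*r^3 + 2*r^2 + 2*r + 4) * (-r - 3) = 10*r^4 + 28*r^3 - 8*r^2 - 10*r - 12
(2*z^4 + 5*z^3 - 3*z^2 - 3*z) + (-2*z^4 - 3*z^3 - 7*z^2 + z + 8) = 2*z^3 - 10*z^2 - 2*z + 8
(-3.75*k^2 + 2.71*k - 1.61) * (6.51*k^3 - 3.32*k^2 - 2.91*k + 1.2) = -24.4125*k^5 + 30.0921*k^4 - 8.5658*k^3 - 7.0409*k^2 + 7.9371*k - 1.932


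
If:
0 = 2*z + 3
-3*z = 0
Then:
No Solution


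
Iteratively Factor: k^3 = (k)*(k^2) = k^2*(k)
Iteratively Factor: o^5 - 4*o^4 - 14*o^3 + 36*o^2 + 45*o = (o + 1)*(o^4 - 5*o^3 - 9*o^2 + 45*o) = o*(o + 1)*(o^3 - 5*o^2 - 9*o + 45) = o*(o - 3)*(o + 1)*(o^2 - 2*o - 15) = o*(o - 3)*(o + 1)*(o + 3)*(o - 5)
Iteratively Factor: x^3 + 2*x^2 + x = (x + 1)*(x^2 + x) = (x + 1)^2*(x)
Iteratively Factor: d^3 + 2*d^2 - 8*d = (d)*(d^2 + 2*d - 8) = d*(d + 4)*(d - 2)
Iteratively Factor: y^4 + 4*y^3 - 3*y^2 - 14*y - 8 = (y - 2)*(y^3 + 6*y^2 + 9*y + 4) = (y - 2)*(y + 1)*(y^2 + 5*y + 4) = (y - 2)*(y + 1)^2*(y + 4)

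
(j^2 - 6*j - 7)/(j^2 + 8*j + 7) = (j - 7)/(j + 7)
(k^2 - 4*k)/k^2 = (k - 4)/k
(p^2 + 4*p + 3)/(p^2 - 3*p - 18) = (p + 1)/(p - 6)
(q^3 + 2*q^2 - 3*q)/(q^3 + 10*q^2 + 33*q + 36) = q*(q - 1)/(q^2 + 7*q + 12)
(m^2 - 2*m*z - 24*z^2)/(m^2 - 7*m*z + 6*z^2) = (-m - 4*z)/(-m + z)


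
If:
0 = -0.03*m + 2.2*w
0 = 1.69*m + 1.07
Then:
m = -0.63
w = -0.01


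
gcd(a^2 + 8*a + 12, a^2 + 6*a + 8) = a + 2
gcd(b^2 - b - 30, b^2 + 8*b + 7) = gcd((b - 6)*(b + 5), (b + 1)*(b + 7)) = 1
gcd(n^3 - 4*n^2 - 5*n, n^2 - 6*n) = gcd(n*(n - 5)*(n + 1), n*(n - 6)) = n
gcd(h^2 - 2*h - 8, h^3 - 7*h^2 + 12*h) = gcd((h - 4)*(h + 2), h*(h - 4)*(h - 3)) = h - 4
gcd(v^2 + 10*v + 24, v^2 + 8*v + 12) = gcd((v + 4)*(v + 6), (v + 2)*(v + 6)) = v + 6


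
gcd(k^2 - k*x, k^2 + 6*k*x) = k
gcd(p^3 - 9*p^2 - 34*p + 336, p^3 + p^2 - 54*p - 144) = p^2 - 2*p - 48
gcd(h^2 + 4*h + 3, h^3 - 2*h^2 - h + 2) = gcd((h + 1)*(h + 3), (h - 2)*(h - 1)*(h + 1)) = h + 1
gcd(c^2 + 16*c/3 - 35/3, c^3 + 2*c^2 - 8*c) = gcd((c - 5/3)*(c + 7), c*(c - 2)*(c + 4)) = 1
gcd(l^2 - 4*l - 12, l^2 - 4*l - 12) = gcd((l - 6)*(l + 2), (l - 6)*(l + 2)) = l^2 - 4*l - 12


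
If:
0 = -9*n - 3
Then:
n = -1/3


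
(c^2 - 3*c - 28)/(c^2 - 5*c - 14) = (c + 4)/(c + 2)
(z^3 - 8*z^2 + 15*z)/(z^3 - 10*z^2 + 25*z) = (z - 3)/(z - 5)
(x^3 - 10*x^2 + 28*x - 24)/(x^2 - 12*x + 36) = (x^2 - 4*x + 4)/(x - 6)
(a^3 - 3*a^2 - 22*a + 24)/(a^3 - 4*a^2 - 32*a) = (a^2 - 7*a + 6)/(a*(a - 8))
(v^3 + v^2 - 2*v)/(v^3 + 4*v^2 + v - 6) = v/(v + 3)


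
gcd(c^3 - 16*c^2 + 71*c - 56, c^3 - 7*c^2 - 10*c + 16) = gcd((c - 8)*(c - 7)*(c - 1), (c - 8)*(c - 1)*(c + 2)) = c^2 - 9*c + 8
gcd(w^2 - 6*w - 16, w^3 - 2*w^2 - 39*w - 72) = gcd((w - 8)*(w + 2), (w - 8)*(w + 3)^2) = w - 8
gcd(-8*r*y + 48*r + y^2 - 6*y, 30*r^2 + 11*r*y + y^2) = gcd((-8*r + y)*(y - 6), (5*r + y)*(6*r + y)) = 1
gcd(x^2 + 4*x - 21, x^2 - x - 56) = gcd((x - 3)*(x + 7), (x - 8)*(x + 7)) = x + 7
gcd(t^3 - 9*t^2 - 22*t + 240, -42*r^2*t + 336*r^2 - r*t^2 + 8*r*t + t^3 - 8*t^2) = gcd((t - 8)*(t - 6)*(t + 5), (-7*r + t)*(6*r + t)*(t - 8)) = t - 8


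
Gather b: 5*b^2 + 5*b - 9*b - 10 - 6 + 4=5*b^2 - 4*b - 12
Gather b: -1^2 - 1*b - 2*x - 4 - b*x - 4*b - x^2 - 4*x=b*(-x - 5) - x^2 - 6*x - 5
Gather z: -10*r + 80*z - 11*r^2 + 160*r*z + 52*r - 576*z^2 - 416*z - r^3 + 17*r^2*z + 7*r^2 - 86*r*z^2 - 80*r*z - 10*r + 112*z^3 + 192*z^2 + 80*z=-r^3 - 4*r^2 + 32*r + 112*z^3 + z^2*(-86*r - 384) + z*(17*r^2 + 80*r - 256)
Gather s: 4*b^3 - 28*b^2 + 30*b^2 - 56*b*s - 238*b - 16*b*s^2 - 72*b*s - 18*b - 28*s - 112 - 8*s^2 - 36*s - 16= 4*b^3 + 2*b^2 - 256*b + s^2*(-16*b - 8) + s*(-128*b - 64) - 128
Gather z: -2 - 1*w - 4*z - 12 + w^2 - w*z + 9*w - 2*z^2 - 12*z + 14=w^2 + 8*w - 2*z^2 + z*(-w - 16)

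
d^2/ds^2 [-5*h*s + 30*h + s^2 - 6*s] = 2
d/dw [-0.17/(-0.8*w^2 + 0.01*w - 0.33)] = (0.0017 - 0.272*w)/(0.8*w^2 - 0.01*w + 0.33)^2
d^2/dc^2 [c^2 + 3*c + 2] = 2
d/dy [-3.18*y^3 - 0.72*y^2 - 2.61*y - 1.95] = -9.54*y^2 - 1.44*y - 2.61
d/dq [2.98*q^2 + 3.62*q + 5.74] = 5.96*q + 3.62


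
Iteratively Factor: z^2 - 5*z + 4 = (z - 1)*(z - 4)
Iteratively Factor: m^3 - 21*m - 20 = (m + 1)*(m^2 - m - 20) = (m + 1)*(m + 4)*(m - 5)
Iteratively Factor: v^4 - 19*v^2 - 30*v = (v + 3)*(v^3 - 3*v^2 - 10*v) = (v - 5)*(v + 3)*(v^2 + 2*v) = (v - 5)*(v + 2)*(v + 3)*(v)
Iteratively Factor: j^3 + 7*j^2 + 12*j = (j)*(j^2 + 7*j + 12) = j*(j + 3)*(j + 4)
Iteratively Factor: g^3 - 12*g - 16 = (g + 2)*(g^2 - 2*g - 8) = (g - 4)*(g + 2)*(g + 2)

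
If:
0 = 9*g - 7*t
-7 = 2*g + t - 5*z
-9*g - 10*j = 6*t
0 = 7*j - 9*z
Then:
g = -98/137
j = 819/685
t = -126/137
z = 637/685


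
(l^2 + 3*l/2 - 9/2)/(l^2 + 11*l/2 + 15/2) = (2*l - 3)/(2*l + 5)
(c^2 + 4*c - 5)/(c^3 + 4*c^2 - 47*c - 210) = (c - 1)/(c^2 - c - 42)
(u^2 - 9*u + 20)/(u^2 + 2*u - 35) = (u - 4)/(u + 7)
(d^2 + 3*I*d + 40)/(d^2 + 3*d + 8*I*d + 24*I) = (d - 5*I)/(d + 3)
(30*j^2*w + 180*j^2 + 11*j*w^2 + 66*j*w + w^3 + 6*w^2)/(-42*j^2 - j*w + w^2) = (5*j*w + 30*j + w^2 + 6*w)/(-7*j + w)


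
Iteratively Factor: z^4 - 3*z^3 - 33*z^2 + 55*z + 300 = (z - 5)*(z^3 + 2*z^2 - 23*z - 60) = (z - 5)*(z + 4)*(z^2 - 2*z - 15) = (z - 5)*(z + 3)*(z + 4)*(z - 5)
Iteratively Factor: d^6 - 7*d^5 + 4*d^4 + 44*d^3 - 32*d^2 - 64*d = (d)*(d^5 - 7*d^4 + 4*d^3 + 44*d^2 - 32*d - 64) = d*(d + 1)*(d^4 - 8*d^3 + 12*d^2 + 32*d - 64) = d*(d - 4)*(d + 1)*(d^3 - 4*d^2 - 4*d + 16) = d*(d - 4)*(d + 1)*(d + 2)*(d^2 - 6*d + 8) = d*(d - 4)*(d - 2)*(d + 1)*(d + 2)*(d - 4)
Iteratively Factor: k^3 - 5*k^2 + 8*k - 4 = (k - 1)*(k^2 - 4*k + 4) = (k - 2)*(k - 1)*(k - 2)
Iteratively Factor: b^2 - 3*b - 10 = (b - 5)*(b + 2)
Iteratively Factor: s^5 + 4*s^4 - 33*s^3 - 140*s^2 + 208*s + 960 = (s + 4)*(s^4 - 33*s^2 - 8*s + 240) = (s - 5)*(s + 4)*(s^3 + 5*s^2 - 8*s - 48) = (s - 5)*(s + 4)^2*(s^2 + s - 12) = (s - 5)*(s - 3)*(s + 4)^2*(s + 4)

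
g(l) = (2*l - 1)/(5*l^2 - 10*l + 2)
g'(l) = (10 - 10*l)*(2*l - 1)/(5*l^2 - 10*l + 2)^2 + 2/(5*l^2 - 10*l + 2) = 2*(-5*l^2 + 5*l - 3)/(25*l^4 - 100*l^3 + 120*l^2 - 40*l + 4)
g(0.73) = -0.17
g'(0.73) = -0.58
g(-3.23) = -0.09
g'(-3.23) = -0.02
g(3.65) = 0.20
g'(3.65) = -0.10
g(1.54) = -1.35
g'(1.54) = -6.02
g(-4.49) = -0.07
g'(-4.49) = -0.01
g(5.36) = 0.11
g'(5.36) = -0.03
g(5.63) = 0.10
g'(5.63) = -0.02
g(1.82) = 7.29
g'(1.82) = -159.67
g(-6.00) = -0.05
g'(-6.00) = -0.00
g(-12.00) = -0.03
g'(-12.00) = 0.00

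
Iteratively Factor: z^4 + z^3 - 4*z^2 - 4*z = (z)*(z^3 + z^2 - 4*z - 4) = z*(z - 2)*(z^2 + 3*z + 2) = z*(z - 2)*(z + 2)*(z + 1)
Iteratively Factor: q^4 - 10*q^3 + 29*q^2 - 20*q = (q)*(q^3 - 10*q^2 + 29*q - 20) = q*(q - 5)*(q^2 - 5*q + 4) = q*(q - 5)*(q - 1)*(q - 4)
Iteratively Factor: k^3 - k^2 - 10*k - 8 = (k + 1)*(k^2 - 2*k - 8) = (k + 1)*(k + 2)*(k - 4)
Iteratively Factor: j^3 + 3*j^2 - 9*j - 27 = (j + 3)*(j^2 - 9) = (j + 3)^2*(j - 3)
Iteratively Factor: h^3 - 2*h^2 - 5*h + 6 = (h + 2)*(h^2 - 4*h + 3) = (h - 3)*(h + 2)*(h - 1)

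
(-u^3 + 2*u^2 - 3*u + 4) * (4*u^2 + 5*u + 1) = -4*u^5 + 3*u^4 - 3*u^3 + 3*u^2 + 17*u + 4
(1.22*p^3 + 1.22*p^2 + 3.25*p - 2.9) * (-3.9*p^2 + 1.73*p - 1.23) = -4.758*p^5 - 2.6474*p^4 - 12.065*p^3 + 15.4319*p^2 - 9.0145*p + 3.567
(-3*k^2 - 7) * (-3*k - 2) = 9*k^3 + 6*k^2 + 21*k + 14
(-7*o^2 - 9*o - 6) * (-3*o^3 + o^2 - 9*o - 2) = 21*o^5 + 20*o^4 + 72*o^3 + 89*o^2 + 72*o + 12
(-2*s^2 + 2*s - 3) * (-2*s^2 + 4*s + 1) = 4*s^4 - 12*s^3 + 12*s^2 - 10*s - 3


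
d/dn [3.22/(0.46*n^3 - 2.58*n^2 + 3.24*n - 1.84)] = (-4.4436*n^2 + 16.6152*n - 10.4328)/(0.46*n^3 - 2.58*n^2 + 3.24*n - 1.84)^2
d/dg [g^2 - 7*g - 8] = 2*g - 7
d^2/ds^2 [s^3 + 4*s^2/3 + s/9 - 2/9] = 6*s + 8/3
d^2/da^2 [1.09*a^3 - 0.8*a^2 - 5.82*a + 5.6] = 6.54*a - 1.6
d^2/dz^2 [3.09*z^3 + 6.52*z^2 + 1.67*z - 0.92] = 18.54*z + 13.04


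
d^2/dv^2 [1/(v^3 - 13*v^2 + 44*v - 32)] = 2*((13 - 3*v)*(v^3 - 13*v^2 + 44*v - 32) + (3*v^2 - 26*v + 44)^2)/(v^3 - 13*v^2 + 44*v - 32)^3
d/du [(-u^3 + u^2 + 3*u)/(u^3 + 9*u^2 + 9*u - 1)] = (-10*u^4 - 24*u^3 - 15*u^2 - 2*u - 3)/(u^6 + 18*u^5 + 99*u^4 + 160*u^3 + 63*u^2 - 18*u + 1)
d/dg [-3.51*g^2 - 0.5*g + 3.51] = -7.02*g - 0.5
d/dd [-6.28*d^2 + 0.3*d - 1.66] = 0.3 - 12.56*d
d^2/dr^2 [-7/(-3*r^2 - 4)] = 42*(9*r^2 - 4)/(3*r^2 + 4)^3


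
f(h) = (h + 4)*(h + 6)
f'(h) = 2*h + 10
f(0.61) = 30.47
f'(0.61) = 11.22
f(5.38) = 106.74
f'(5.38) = 20.76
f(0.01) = 24.10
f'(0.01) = 10.02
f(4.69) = 92.90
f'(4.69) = 19.38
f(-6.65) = 1.72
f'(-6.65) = -3.30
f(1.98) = 47.72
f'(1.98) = 13.96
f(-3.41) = 1.53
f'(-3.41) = 3.18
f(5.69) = 113.28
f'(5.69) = 21.38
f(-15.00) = 99.00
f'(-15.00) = -20.00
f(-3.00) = 3.00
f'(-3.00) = 4.00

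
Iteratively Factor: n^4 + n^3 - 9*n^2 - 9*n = (n)*(n^3 + n^2 - 9*n - 9) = n*(n + 3)*(n^2 - 2*n - 3) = n*(n + 1)*(n + 3)*(n - 3)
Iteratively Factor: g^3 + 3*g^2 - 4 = (g - 1)*(g^2 + 4*g + 4) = (g - 1)*(g + 2)*(g + 2)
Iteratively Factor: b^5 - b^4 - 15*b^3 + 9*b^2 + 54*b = (b - 3)*(b^4 + 2*b^3 - 9*b^2 - 18*b) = (b - 3)^2*(b^3 + 5*b^2 + 6*b) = b*(b - 3)^2*(b^2 + 5*b + 6) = b*(b - 3)^2*(b + 2)*(b + 3)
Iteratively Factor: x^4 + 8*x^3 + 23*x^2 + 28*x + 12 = (x + 3)*(x^3 + 5*x^2 + 8*x + 4) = (x + 1)*(x + 3)*(x^2 + 4*x + 4) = (x + 1)*(x + 2)*(x + 3)*(x + 2)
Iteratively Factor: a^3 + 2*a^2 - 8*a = (a)*(a^2 + 2*a - 8) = a*(a + 4)*(a - 2)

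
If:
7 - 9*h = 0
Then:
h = 7/9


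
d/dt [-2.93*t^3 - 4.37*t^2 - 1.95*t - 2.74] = -8.79*t^2 - 8.74*t - 1.95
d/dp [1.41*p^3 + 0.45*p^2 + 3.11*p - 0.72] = 4.23*p^2 + 0.9*p + 3.11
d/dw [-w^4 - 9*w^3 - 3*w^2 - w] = -4*w^3 - 27*w^2 - 6*w - 1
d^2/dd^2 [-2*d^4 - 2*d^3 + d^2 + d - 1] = -24*d^2 - 12*d + 2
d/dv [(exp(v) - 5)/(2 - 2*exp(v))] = -1/(2*sinh(v/2)^2)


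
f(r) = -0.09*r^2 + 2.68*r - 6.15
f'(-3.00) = 3.22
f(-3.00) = -15.00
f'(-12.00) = 4.84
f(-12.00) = -51.27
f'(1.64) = 2.38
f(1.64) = -2.00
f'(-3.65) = 3.34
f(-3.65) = -17.13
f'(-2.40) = 3.11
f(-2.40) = -13.10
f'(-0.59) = 2.79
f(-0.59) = -7.76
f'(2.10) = 2.30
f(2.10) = -0.92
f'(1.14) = 2.47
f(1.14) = -3.21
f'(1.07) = 2.49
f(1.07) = -3.39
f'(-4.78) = 3.54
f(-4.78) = -21.02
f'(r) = 2.68 - 0.18*r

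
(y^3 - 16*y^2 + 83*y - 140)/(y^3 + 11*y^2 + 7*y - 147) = (y^3 - 16*y^2 + 83*y - 140)/(y^3 + 11*y^2 + 7*y - 147)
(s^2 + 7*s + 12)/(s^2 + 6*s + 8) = (s + 3)/(s + 2)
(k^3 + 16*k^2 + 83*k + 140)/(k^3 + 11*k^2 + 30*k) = (k^2 + 11*k + 28)/(k*(k + 6))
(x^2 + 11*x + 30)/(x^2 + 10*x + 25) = (x + 6)/(x + 5)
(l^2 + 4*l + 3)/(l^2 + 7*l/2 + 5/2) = 2*(l + 3)/(2*l + 5)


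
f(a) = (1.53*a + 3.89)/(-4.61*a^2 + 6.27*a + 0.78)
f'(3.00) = 0.31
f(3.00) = -0.39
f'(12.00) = 0.00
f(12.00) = -0.04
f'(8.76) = 0.01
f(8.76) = -0.06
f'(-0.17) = -165.60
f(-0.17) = -8.66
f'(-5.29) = -0.00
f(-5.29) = 0.03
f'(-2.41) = -0.04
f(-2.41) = -0.00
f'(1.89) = 4.74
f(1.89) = -1.77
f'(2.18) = 1.59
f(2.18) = -0.97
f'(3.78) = 0.12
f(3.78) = -0.23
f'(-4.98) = -0.00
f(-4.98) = 0.03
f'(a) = (1.53*a + 3.89)*(9.22*a - 6.27)/(-4.61*a^2 + 6.27*a + 0.78)^2 + 1.53/(-4.61*a^2 + 6.27*a + 0.78) = (7.0533*a^2 + 35.8658*a - 23.1969)/(21.2521*a^4 - 57.8094*a^3 + 32.1213*a^2 + 9.7812*a + 0.6084)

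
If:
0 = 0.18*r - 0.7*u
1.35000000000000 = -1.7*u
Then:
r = -3.09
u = -0.79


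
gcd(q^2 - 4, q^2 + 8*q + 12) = q + 2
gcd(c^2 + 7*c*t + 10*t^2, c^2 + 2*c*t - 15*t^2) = c + 5*t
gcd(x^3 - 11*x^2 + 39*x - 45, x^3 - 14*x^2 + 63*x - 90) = x^2 - 8*x + 15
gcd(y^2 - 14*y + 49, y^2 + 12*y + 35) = 1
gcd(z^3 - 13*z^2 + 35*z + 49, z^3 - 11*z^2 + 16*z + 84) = z - 7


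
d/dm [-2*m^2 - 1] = -4*m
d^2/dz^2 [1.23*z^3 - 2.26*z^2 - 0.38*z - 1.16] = 7.38*z - 4.52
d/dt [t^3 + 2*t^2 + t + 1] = 3*t^2 + 4*t + 1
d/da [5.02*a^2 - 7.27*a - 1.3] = 10.04*a - 7.27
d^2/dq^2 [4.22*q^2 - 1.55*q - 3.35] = 8.44000000000000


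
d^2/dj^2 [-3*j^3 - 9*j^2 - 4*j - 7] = -18*j - 18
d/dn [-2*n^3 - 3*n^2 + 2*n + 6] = -6*n^2 - 6*n + 2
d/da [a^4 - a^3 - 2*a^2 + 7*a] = 4*a^3 - 3*a^2 - 4*a + 7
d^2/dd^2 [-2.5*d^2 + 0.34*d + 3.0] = -5.00000000000000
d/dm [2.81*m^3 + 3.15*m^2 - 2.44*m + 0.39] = 8.43*m^2 + 6.3*m - 2.44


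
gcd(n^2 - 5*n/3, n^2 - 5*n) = n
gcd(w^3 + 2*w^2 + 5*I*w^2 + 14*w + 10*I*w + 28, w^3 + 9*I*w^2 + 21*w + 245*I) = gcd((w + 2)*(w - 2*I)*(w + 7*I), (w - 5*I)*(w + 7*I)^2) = w + 7*I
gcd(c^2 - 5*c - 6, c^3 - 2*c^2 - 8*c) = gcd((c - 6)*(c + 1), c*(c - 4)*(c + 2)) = 1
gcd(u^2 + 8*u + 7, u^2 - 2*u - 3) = u + 1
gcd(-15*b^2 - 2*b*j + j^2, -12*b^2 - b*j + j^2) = 3*b + j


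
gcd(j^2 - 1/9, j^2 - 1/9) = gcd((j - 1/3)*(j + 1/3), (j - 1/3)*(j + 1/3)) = j^2 - 1/9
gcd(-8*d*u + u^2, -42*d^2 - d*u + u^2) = 1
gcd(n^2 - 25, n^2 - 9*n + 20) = n - 5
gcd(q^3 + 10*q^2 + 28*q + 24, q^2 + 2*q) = q + 2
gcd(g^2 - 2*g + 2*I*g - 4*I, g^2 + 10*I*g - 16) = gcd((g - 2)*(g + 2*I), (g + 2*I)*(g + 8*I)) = g + 2*I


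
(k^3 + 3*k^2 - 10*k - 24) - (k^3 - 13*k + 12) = 3*k^2 + 3*k - 36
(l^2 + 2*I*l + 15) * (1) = l^2 + 2*I*l + 15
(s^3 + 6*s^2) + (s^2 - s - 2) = s^3 + 7*s^2 - s - 2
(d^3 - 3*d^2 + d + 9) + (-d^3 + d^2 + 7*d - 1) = -2*d^2 + 8*d + 8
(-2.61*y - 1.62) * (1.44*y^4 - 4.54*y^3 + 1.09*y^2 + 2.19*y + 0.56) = -3.7584*y^5 + 9.5166*y^4 + 4.5099*y^3 - 7.4817*y^2 - 5.0094*y - 0.9072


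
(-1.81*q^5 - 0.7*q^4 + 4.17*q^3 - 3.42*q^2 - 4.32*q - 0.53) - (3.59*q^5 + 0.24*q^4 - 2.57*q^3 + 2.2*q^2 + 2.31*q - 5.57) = -5.4*q^5 - 0.94*q^4 + 6.74*q^3 - 5.62*q^2 - 6.63*q + 5.04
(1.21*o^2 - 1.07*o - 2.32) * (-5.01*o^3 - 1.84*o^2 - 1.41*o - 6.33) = -6.0621*o^5 + 3.1343*o^4 + 11.8859*o^3 - 1.8818*o^2 + 10.0443*o + 14.6856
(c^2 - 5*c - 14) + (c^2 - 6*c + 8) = 2*c^2 - 11*c - 6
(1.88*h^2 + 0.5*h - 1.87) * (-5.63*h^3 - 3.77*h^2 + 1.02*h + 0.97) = -10.5844*h^5 - 9.9026*h^4 + 10.5607*h^3 + 9.3835*h^2 - 1.4224*h - 1.8139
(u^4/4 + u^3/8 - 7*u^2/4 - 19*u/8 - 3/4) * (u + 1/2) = u^5/4 + u^4/4 - 27*u^3/16 - 13*u^2/4 - 31*u/16 - 3/8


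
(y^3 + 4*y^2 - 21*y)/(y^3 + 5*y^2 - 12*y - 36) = y*(y + 7)/(y^2 + 8*y + 12)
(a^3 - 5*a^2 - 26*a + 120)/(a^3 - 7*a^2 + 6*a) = (a^2 + a - 20)/(a*(a - 1))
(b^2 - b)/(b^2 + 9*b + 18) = b*(b - 1)/(b^2 + 9*b + 18)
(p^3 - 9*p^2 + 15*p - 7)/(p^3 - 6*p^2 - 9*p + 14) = (p - 1)/(p + 2)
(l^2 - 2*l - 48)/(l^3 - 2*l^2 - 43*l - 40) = (l + 6)/(l^2 + 6*l + 5)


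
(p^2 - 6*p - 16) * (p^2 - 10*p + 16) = p^4 - 16*p^3 + 60*p^2 + 64*p - 256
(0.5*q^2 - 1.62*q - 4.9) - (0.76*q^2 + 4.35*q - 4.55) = -0.26*q^2 - 5.97*q - 0.350000000000001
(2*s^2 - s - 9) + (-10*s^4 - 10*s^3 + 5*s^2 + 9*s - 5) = -10*s^4 - 10*s^3 + 7*s^2 + 8*s - 14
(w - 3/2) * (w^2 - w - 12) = w^3 - 5*w^2/2 - 21*w/2 + 18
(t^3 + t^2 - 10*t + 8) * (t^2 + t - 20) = t^5 + 2*t^4 - 29*t^3 - 22*t^2 + 208*t - 160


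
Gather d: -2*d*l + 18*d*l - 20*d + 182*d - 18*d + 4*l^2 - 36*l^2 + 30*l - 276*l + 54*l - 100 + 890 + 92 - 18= d*(16*l + 144) - 32*l^2 - 192*l + 864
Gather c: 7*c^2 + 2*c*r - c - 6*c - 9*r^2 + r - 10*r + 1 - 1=7*c^2 + c*(2*r - 7) - 9*r^2 - 9*r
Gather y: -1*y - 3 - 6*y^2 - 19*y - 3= -6*y^2 - 20*y - 6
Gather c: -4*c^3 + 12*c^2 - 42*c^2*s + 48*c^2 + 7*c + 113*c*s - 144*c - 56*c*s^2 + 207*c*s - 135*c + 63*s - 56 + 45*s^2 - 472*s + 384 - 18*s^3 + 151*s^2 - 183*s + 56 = -4*c^3 + c^2*(60 - 42*s) + c*(-56*s^2 + 320*s - 272) - 18*s^3 + 196*s^2 - 592*s + 384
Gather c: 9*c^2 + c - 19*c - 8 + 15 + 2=9*c^2 - 18*c + 9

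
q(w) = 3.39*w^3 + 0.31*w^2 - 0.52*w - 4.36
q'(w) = 10.17*w^2 + 0.62*w - 0.52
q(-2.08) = -32.44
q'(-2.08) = 42.19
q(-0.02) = -4.35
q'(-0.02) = -0.53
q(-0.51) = -4.46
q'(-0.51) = 1.81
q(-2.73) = -69.60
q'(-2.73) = 73.58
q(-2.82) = -76.45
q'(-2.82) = 78.61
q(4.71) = 354.28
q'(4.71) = 228.01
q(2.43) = 44.85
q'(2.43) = 61.04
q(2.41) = 43.64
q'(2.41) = 60.04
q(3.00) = 88.40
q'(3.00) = 92.87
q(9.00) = 2487.38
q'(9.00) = 828.83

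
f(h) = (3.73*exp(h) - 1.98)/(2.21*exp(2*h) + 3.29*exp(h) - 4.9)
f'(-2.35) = -0.05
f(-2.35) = 0.36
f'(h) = (3.73*exp(h) - 1.98)*(-4.42*exp(2*h) - 3.29*exp(h))/(2.21*exp(2*h) + 3.29*exp(h) - 4.9)^2 + 3.73*exp(h)/(2.21*exp(2*h) + 3.29*exp(h) - 4.9) = (-8.2433*exp(2*h) + 8.7516*exp(h) - 11.7628)*exp(h)/(4.8841*exp(4*h) + 14.5418*exp(3*h) - 10.8339*exp(2*h) - 32.242*exp(h) + 24.01)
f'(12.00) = 0.00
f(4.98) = 0.01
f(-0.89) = 0.14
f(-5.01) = 0.40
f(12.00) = 0.00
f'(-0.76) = -0.53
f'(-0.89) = -0.39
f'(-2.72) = -0.03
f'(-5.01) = -0.00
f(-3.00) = 0.38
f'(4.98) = -0.01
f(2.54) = 0.12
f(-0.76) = 0.08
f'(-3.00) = -0.03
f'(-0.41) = -2.09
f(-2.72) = 0.37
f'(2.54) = -0.10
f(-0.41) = -0.28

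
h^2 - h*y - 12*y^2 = (h - 4*y)*(h + 3*y)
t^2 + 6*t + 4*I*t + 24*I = (t + 6)*(t + 4*I)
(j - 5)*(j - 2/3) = j^2 - 17*j/3 + 10/3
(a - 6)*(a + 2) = a^2 - 4*a - 12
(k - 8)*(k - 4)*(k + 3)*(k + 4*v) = k^4 + 4*k^3*v - 9*k^3 - 36*k^2*v - 4*k^2 - 16*k*v + 96*k + 384*v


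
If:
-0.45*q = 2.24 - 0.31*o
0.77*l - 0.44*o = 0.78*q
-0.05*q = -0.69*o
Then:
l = -5.52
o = -0.38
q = -5.24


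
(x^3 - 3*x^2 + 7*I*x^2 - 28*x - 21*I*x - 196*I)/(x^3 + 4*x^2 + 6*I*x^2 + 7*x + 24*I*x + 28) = (x - 7)/(x - I)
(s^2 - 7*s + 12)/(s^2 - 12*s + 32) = (s - 3)/(s - 8)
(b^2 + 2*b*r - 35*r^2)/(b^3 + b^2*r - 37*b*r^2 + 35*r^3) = 1/(b - r)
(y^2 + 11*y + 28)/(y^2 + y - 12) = (y + 7)/(y - 3)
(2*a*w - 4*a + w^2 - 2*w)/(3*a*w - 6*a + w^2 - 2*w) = (2*a + w)/(3*a + w)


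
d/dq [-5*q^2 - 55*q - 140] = -10*q - 55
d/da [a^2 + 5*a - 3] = 2*a + 5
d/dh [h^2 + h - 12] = 2*h + 1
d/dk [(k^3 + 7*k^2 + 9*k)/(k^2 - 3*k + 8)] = (k^4 - 6*k^3 - 6*k^2 + 112*k + 72)/(k^4 - 6*k^3 + 25*k^2 - 48*k + 64)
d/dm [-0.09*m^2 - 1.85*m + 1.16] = -0.18*m - 1.85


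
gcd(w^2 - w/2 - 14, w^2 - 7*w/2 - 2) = w - 4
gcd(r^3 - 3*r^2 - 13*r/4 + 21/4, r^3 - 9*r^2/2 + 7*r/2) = r^2 - 9*r/2 + 7/2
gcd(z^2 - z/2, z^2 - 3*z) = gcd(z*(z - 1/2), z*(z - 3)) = z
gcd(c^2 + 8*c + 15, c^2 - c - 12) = c + 3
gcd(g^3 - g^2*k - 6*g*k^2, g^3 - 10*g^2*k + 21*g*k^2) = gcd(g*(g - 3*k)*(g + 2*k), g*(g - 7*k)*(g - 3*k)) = g^2 - 3*g*k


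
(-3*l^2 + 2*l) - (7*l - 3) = -3*l^2 - 5*l + 3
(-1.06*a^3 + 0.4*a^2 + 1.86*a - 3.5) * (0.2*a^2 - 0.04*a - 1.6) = -0.212*a^5 + 0.1224*a^4 + 2.052*a^3 - 1.4144*a^2 - 2.836*a + 5.6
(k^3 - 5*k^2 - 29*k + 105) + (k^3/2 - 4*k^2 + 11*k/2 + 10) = 3*k^3/2 - 9*k^2 - 47*k/2 + 115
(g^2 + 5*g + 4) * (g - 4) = g^3 + g^2 - 16*g - 16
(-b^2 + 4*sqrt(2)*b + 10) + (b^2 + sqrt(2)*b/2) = 9*sqrt(2)*b/2 + 10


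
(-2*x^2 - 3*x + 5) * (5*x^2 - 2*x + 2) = -10*x^4 - 11*x^3 + 27*x^2 - 16*x + 10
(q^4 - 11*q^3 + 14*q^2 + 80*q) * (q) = q^5 - 11*q^4 + 14*q^3 + 80*q^2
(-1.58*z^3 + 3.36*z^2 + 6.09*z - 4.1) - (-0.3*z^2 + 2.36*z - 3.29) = -1.58*z^3 + 3.66*z^2 + 3.73*z - 0.81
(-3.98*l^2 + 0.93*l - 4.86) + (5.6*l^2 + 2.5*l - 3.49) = 1.62*l^2 + 3.43*l - 8.35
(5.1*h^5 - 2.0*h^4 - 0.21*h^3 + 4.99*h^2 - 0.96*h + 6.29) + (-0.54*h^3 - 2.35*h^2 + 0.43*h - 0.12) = 5.1*h^5 - 2.0*h^4 - 0.75*h^3 + 2.64*h^2 - 0.53*h + 6.17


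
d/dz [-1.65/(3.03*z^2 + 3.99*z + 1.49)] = (9.999*z + 6.5835)/(3.03*z^2 + 3.99*z + 1.49)^2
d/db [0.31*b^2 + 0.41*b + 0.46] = 0.62*b + 0.41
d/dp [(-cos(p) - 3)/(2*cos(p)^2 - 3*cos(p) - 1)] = (-12*cos(p) - cos(2*p) + 7)*sin(p)/(3*cos(p) - cos(2*p))^2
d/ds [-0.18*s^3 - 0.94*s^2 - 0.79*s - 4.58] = -0.54*s^2 - 1.88*s - 0.79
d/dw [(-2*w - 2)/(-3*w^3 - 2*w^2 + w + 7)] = 2*(3*w^3 + 2*w^2 - w - (w + 1)*(9*w^2 + 4*w - 1) - 7)/(3*w^3 + 2*w^2 - w - 7)^2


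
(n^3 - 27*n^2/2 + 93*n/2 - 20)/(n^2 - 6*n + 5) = (n^2 - 17*n/2 + 4)/(n - 1)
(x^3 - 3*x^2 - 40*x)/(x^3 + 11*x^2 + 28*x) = (x^2 - 3*x - 40)/(x^2 + 11*x + 28)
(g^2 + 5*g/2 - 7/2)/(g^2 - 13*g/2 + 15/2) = (2*g^2 + 5*g - 7)/(2*g^2 - 13*g + 15)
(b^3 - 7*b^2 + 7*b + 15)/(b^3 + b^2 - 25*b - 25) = (b - 3)/(b + 5)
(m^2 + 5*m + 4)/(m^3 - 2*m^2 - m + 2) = (m + 4)/(m^2 - 3*m + 2)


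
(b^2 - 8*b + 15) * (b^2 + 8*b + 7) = b^4 - 42*b^2 + 64*b + 105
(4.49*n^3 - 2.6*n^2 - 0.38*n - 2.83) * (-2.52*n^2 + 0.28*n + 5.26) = -11.3148*n^5 + 7.8092*n^4 + 23.847*n^3 - 6.6508*n^2 - 2.7912*n - 14.8858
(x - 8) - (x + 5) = -13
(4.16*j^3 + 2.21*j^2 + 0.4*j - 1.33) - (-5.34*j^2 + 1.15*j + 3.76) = 4.16*j^3 + 7.55*j^2 - 0.75*j - 5.09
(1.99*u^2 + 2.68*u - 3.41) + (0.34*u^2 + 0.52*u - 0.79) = 2.33*u^2 + 3.2*u - 4.2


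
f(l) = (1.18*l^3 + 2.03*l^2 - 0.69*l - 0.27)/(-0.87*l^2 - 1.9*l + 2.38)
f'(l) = (1.74*l + 1.9)*(1.18*l^3 + 2.03*l^2 - 0.69*l - 0.27)/(-0.87*l^2 - 1.9*l + 2.38)^2 + (3.54*l^2 + 4.06*l - 0.69)/(-0.87*l^2 - 1.9*l + 2.38)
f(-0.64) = 0.21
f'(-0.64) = -0.52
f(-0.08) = -0.08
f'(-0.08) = -0.45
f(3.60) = -5.00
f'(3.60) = -1.21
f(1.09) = -4.03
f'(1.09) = 10.14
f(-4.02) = 10.23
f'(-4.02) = 2.95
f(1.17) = -3.47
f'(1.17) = 4.61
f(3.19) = -4.51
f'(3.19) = -1.17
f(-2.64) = -4.51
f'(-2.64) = 19.08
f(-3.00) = -47.16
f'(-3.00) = 702.24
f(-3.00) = -47.16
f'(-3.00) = 702.24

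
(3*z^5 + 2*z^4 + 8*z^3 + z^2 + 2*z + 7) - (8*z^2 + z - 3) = 3*z^5 + 2*z^4 + 8*z^3 - 7*z^2 + z + 10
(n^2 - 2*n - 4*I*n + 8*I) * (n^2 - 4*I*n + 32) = n^4 - 2*n^3 - 8*I*n^3 + 16*n^2 + 16*I*n^2 - 32*n - 128*I*n + 256*I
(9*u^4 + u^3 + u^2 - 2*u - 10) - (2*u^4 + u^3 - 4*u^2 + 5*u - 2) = 7*u^4 + 5*u^2 - 7*u - 8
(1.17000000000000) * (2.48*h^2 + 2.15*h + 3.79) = 2.9016*h^2 + 2.5155*h + 4.4343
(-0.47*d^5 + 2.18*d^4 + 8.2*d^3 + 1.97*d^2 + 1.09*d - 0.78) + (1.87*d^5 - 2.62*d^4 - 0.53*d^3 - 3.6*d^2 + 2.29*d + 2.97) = 1.4*d^5 - 0.44*d^4 + 7.67*d^3 - 1.63*d^2 + 3.38*d + 2.19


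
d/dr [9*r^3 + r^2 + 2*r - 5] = 27*r^2 + 2*r + 2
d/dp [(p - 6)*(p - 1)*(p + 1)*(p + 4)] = 4*p^3 - 6*p^2 - 50*p + 2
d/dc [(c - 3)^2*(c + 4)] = (c - 3)*(3*c + 5)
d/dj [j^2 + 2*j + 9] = 2*j + 2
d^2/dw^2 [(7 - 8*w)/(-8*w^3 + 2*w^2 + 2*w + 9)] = 4*(768*w^5 - 1536*w^4 + 528*w^3 + 1854*w^2 - 1014*w - 23)/(512*w^9 - 384*w^8 - 288*w^7 - 1544*w^6 + 936*w^5 + 732*w^4 + 1720*w^3 - 594*w^2 - 486*w - 729)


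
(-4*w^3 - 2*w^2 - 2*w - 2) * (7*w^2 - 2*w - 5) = -28*w^5 - 6*w^4 + 10*w^3 + 14*w + 10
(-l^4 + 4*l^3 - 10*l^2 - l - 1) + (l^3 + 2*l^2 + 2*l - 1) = -l^4 + 5*l^3 - 8*l^2 + l - 2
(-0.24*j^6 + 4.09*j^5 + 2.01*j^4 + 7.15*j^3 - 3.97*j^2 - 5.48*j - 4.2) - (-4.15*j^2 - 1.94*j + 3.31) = -0.24*j^6 + 4.09*j^5 + 2.01*j^4 + 7.15*j^3 + 0.18*j^2 - 3.54*j - 7.51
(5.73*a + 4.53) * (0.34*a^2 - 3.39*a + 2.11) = 1.9482*a^3 - 17.8845*a^2 - 3.2664*a + 9.5583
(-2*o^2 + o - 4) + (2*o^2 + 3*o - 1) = 4*o - 5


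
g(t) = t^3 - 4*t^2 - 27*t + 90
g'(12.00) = 309.00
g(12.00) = 918.00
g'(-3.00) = 24.00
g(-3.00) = 108.00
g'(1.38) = -32.33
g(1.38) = 47.75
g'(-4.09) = 55.90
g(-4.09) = 65.10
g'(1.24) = -32.31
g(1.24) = 52.28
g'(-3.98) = 52.36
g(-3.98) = 71.05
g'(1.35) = -32.33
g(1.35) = 48.72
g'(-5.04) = 89.52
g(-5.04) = -3.55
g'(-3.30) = 32.07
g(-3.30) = 99.60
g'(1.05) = -32.09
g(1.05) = 58.40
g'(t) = 3*t^2 - 8*t - 27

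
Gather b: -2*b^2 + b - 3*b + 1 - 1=-2*b^2 - 2*b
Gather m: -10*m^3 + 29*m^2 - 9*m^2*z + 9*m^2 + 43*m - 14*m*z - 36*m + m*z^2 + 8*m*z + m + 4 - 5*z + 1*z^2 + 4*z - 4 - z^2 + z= -10*m^3 + m^2*(38 - 9*z) + m*(z^2 - 6*z + 8)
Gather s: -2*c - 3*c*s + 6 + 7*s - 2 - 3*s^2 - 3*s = -2*c - 3*s^2 + s*(4 - 3*c) + 4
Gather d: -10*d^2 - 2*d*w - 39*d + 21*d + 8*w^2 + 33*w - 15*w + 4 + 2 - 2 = -10*d^2 + d*(-2*w - 18) + 8*w^2 + 18*w + 4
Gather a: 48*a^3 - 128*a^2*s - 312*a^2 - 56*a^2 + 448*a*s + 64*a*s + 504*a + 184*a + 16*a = 48*a^3 + a^2*(-128*s - 368) + a*(512*s + 704)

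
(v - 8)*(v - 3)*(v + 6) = v^3 - 5*v^2 - 42*v + 144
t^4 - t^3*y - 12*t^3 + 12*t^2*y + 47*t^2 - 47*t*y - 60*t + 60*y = (t - 5)*(t - 4)*(t - 3)*(t - y)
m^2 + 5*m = m*(m + 5)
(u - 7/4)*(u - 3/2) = u^2 - 13*u/4 + 21/8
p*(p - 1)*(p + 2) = p^3 + p^2 - 2*p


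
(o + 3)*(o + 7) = o^2 + 10*o + 21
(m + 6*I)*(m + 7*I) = m^2 + 13*I*m - 42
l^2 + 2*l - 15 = (l - 3)*(l + 5)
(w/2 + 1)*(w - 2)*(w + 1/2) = w^3/2 + w^2/4 - 2*w - 1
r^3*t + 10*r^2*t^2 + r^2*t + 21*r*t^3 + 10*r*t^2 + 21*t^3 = (r + 3*t)*(r + 7*t)*(r*t + t)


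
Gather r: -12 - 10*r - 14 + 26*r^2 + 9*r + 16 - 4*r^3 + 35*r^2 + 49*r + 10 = -4*r^3 + 61*r^2 + 48*r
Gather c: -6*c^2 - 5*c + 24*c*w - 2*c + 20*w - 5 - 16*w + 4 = -6*c^2 + c*(24*w - 7) + 4*w - 1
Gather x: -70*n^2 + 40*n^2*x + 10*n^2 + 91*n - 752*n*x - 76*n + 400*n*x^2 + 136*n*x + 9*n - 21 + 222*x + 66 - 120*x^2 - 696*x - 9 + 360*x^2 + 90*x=-60*n^2 + 24*n + x^2*(400*n + 240) + x*(40*n^2 - 616*n - 384) + 36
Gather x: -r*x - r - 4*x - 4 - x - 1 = -r + x*(-r - 5) - 5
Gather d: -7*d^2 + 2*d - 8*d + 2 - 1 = -7*d^2 - 6*d + 1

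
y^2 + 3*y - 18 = (y - 3)*(y + 6)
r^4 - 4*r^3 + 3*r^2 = r^2*(r - 3)*(r - 1)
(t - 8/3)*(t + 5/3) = t^2 - t - 40/9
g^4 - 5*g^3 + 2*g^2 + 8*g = g*(g - 4)*(g - 2)*(g + 1)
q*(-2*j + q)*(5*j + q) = -10*j^2*q + 3*j*q^2 + q^3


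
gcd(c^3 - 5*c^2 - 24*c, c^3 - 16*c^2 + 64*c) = c^2 - 8*c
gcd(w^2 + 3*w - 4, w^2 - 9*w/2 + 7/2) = w - 1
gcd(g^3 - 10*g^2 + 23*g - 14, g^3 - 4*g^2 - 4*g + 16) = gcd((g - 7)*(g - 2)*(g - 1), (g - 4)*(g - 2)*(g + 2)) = g - 2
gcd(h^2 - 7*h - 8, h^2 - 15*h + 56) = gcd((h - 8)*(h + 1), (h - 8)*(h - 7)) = h - 8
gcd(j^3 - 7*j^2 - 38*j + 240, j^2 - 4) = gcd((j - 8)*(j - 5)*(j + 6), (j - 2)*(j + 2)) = 1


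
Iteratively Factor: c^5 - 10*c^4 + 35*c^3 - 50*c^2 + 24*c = (c)*(c^4 - 10*c^3 + 35*c^2 - 50*c + 24) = c*(c - 1)*(c^3 - 9*c^2 + 26*c - 24) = c*(c - 2)*(c - 1)*(c^2 - 7*c + 12) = c*(c - 3)*(c - 2)*(c - 1)*(c - 4)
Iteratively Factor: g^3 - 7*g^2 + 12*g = (g)*(g^2 - 7*g + 12) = g*(g - 4)*(g - 3)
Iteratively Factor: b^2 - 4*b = (b)*(b - 4)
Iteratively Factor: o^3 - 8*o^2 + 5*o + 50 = (o + 2)*(o^2 - 10*o + 25) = (o - 5)*(o + 2)*(o - 5)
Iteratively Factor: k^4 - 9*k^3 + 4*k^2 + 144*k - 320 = (k - 4)*(k^3 - 5*k^2 - 16*k + 80) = (k - 4)*(k + 4)*(k^2 - 9*k + 20) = (k - 4)^2*(k + 4)*(k - 5)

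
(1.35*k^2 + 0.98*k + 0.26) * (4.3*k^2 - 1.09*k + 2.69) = 5.805*k^4 + 2.7425*k^3 + 3.6813*k^2 + 2.3528*k + 0.6994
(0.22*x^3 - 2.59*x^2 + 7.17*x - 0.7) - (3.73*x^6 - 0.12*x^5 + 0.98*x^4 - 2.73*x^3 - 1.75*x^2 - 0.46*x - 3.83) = -3.73*x^6 + 0.12*x^5 - 0.98*x^4 + 2.95*x^3 - 0.84*x^2 + 7.63*x + 3.13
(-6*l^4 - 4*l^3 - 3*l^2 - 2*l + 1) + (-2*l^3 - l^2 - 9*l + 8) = -6*l^4 - 6*l^3 - 4*l^2 - 11*l + 9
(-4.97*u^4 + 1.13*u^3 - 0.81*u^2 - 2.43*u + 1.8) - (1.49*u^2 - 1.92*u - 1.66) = -4.97*u^4 + 1.13*u^3 - 2.3*u^2 - 0.51*u + 3.46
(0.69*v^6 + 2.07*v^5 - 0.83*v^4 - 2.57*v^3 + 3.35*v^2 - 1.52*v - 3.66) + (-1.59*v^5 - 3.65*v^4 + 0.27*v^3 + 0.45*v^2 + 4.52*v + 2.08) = 0.69*v^6 + 0.48*v^5 - 4.48*v^4 - 2.3*v^3 + 3.8*v^2 + 3.0*v - 1.58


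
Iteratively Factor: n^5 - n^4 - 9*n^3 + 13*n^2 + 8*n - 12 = (n - 2)*(n^4 + n^3 - 7*n^2 - n + 6) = (n - 2)*(n - 1)*(n^3 + 2*n^2 - 5*n - 6) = (n - 2)^2*(n - 1)*(n^2 + 4*n + 3) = (n - 2)^2*(n - 1)*(n + 1)*(n + 3)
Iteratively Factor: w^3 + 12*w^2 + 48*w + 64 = (w + 4)*(w^2 + 8*w + 16) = (w + 4)^2*(w + 4)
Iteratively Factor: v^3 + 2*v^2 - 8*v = (v - 2)*(v^2 + 4*v) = (v - 2)*(v + 4)*(v)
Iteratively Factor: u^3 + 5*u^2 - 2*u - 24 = (u + 4)*(u^2 + u - 6) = (u - 2)*(u + 4)*(u + 3)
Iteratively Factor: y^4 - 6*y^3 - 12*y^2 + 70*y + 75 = (y + 1)*(y^3 - 7*y^2 - 5*y + 75) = (y - 5)*(y + 1)*(y^2 - 2*y - 15) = (y - 5)*(y + 1)*(y + 3)*(y - 5)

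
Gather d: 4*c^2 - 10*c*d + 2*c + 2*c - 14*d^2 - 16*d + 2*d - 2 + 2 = 4*c^2 + 4*c - 14*d^2 + d*(-10*c - 14)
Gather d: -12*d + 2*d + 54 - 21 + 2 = 35 - 10*d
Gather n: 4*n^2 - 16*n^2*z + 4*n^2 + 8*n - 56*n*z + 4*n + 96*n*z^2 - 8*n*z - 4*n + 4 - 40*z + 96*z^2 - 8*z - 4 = n^2*(8 - 16*z) + n*(96*z^2 - 64*z + 8) + 96*z^2 - 48*z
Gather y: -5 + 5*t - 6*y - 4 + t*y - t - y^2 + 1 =4*t - y^2 + y*(t - 6) - 8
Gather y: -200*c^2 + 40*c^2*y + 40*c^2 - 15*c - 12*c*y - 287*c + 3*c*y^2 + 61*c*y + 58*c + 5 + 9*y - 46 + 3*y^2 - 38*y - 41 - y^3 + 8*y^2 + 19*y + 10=-160*c^2 - 244*c - y^3 + y^2*(3*c + 11) + y*(40*c^2 + 49*c - 10) - 72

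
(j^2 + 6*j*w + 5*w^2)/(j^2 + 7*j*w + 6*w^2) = (j + 5*w)/(j + 6*w)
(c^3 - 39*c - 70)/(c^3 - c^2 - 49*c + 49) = (c^2 + 7*c + 10)/(c^2 + 6*c - 7)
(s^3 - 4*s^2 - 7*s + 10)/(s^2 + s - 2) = s - 5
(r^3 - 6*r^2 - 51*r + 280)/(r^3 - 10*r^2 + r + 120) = (r + 7)/(r + 3)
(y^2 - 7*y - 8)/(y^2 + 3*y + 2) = (y - 8)/(y + 2)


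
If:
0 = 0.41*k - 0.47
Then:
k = 1.15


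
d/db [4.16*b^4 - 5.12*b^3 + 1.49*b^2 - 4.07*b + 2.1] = 16.64*b^3 - 15.36*b^2 + 2.98*b - 4.07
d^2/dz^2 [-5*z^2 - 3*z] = -10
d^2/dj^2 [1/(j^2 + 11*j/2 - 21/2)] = 4*(-4*j^2 - 22*j + (4*j + 11)^2 + 42)/(2*j^2 + 11*j - 21)^3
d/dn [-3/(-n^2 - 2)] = -6*n/(n^2 + 2)^2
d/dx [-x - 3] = -1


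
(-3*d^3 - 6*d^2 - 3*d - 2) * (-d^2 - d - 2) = 3*d^5 + 9*d^4 + 15*d^3 + 17*d^2 + 8*d + 4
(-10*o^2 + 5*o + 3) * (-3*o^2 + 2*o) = 30*o^4 - 35*o^3 + o^2 + 6*o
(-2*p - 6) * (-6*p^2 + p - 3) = 12*p^3 + 34*p^2 + 18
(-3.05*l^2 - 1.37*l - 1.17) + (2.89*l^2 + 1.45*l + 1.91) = -0.16*l^2 + 0.0799999999999998*l + 0.74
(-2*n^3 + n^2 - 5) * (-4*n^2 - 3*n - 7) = 8*n^5 + 2*n^4 + 11*n^3 + 13*n^2 + 15*n + 35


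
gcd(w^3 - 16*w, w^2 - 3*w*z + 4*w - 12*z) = w + 4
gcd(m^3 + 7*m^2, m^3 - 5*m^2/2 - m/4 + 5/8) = 1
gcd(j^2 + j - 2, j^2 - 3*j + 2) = j - 1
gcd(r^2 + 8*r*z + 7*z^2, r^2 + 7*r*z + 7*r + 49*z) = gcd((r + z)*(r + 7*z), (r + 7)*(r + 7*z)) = r + 7*z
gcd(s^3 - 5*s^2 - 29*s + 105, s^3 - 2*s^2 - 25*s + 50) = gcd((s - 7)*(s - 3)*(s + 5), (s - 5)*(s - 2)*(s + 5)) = s + 5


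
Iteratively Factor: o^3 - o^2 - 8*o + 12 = (o + 3)*(o^2 - 4*o + 4) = (o - 2)*(o + 3)*(o - 2)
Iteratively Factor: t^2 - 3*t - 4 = (t + 1)*(t - 4)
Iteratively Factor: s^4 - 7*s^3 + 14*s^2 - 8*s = (s - 2)*(s^3 - 5*s^2 + 4*s) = s*(s - 2)*(s^2 - 5*s + 4) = s*(s - 2)*(s - 1)*(s - 4)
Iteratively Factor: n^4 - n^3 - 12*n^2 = (n)*(n^3 - n^2 - 12*n) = n*(n - 4)*(n^2 + 3*n) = n^2*(n - 4)*(n + 3)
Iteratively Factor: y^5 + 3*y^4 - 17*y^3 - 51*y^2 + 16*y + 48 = (y - 4)*(y^4 + 7*y^3 + 11*y^2 - 7*y - 12) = (y - 4)*(y + 3)*(y^3 + 4*y^2 - y - 4) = (y - 4)*(y + 3)*(y + 4)*(y^2 - 1) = (y - 4)*(y - 1)*(y + 3)*(y + 4)*(y + 1)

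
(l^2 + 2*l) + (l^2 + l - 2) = 2*l^2 + 3*l - 2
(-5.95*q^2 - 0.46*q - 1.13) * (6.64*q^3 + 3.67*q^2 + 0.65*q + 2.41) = -39.508*q^5 - 24.8909*q^4 - 13.0589*q^3 - 18.7856*q^2 - 1.8431*q - 2.7233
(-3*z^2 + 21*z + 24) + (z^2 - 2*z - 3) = -2*z^2 + 19*z + 21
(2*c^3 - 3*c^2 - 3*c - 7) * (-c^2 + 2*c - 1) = -2*c^5 + 7*c^4 - 5*c^3 + 4*c^2 - 11*c + 7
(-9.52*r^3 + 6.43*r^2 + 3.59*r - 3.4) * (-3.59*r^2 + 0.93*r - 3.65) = 34.1768*r^5 - 31.9373*r^4 + 27.8398*r^3 - 7.9248*r^2 - 16.2655*r + 12.41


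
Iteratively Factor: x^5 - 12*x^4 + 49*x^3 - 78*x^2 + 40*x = (x)*(x^4 - 12*x^3 + 49*x^2 - 78*x + 40) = x*(x - 5)*(x^3 - 7*x^2 + 14*x - 8) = x*(x - 5)*(x - 4)*(x^2 - 3*x + 2) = x*(x - 5)*(x - 4)*(x - 2)*(x - 1)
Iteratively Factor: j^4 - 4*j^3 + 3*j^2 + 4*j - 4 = (j + 1)*(j^3 - 5*j^2 + 8*j - 4) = (j - 2)*(j + 1)*(j^2 - 3*j + 2) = (j - 2)^2*(j + 1)*(j - 1)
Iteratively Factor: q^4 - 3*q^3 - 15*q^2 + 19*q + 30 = (q - 5)*(q^3 + 2*q^2 - 5*q - 6) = (q - 5)*(q + 3)*(q^2 - q - 2) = (q - 5)*(q - 2)*(q + 3)*(q + 1)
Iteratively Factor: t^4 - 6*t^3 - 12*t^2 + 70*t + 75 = (t - 5)*(t^3 - t^2 - 17*t - 15) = (t - 5)^2*(t^2 + 4*t + 3) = (t - 5)^2*(t + 1)*(t + 3)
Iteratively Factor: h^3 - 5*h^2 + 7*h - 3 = (h - 1)*(h^2 - 4*h + 3) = (h - 3)*(h - 1)*(h - 1)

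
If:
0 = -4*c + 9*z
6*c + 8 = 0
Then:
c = -4/3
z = -16/27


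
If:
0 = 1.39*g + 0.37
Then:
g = -0.27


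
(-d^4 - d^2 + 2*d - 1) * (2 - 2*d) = 2*d^5 - 2*d^4 + 2*d^3 - 6*d^2 + 6*d - 2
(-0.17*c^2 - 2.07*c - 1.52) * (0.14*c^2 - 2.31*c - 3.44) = -0.0238*c^4 + 0.1029*c^3 + 5.1537*c^2 + 10.632*c + 5.2288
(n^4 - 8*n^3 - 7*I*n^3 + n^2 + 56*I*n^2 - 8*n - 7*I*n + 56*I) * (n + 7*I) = n^5 - 8*n^4 + 50*n^3 - 400*n^2 + 49*n - 392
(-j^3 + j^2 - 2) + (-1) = -j^3 + j^2 - 3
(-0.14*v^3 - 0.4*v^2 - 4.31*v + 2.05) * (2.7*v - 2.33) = -0.378*v^4 - 0.7538*v^3 - 10.705*v^2 + 15.5773*v - 4.7765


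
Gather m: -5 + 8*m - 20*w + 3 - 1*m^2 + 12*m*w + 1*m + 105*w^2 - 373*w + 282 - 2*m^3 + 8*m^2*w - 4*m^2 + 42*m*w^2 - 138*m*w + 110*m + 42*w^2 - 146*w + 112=-2*m^3 + m^2*(8*w - 5) + m*(42*w^2 - 126*w + 119) + 147*w^2 - 539*w + 392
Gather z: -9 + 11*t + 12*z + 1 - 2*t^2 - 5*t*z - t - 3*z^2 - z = -2*t^2 + 10*t - 3*z^2 + z*(11 - 5*t) - 8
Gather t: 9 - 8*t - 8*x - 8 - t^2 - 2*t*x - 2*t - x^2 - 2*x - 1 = -t^2 + t*(-2*x - 10) - x^2 - 10*x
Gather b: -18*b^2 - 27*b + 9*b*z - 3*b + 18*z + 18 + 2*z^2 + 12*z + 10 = -18*b^2 + b*(9*z - 30) + 2*z^2 + 30*z + 28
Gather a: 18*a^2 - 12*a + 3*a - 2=18*a^2 - 9*a - 2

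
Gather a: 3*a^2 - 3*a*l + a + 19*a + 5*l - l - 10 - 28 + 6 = 3*a^2 + a*(20 - 3*l) + 4*l - 32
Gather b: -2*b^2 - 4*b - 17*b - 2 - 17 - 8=-2*b^2 - 21*b - 27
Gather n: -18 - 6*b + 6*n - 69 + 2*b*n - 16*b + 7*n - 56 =-22*b + n*(2*b + 13) - 143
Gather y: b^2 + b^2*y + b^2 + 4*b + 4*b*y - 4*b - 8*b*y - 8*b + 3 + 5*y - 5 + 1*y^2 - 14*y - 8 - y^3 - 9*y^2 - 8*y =2*b^2 - 8*b - y^3 - 8*y^2 + y*(b^2 - 4*b - 17) - 10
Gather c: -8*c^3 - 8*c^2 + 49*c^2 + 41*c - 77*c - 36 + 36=-8*c^3 + 41*c^2 - 36*c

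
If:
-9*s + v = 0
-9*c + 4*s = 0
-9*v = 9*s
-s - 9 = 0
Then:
No Solution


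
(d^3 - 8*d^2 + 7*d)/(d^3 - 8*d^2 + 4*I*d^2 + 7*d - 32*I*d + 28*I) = d/(d + 4*I)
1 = 1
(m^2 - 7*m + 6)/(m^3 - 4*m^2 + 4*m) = (m^2 - 7*m + 6)/(m*(m^2 - 4*m + 4))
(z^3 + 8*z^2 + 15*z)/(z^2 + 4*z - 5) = z*(z + 3)/(z - 1)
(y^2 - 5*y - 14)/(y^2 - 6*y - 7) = (y + 2)/(y + 1)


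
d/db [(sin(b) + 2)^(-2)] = -2*cos(b)/(sin(b) + 2)^3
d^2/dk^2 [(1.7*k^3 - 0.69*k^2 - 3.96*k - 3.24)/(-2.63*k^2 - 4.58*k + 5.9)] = (-1.4210854715202e-14*k^5 - 85.9183640000001*k^3 + 474.329316*k^2 + 247.784496*k + 498.529272)/(18.191447*k^6 + 95.038206*k^5 + 43.074666*k^4 - 330.335248*k^3 - 96.6313800000001*k^2 + 478.2894*k - 205.379)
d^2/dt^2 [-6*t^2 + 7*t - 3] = -12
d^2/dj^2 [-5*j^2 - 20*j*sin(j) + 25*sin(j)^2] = 20*j*sin(j) - 100*sin(j)^2 - 40*cos(j) + 40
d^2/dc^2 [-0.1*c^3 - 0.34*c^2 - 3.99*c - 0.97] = -0.6*c - 0.68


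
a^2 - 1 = (a - 1)*(a + 1)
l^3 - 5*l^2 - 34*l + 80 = (l - 8)*(l - 2)*(l + 5)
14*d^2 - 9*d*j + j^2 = (-7*d + j)*(-2*d + j)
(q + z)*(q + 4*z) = q^2 + 5*q*z + 4*z^2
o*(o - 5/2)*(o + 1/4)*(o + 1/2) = o^4 - 7*o^3/4 - 7*o^2/4 - 5*o/16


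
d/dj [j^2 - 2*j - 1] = 2*j - 2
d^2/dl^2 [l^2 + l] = 2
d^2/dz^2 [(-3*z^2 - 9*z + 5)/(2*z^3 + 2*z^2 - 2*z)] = (-3*z^6 - 27*z^5 - 6*z^4 + 19*z^3 - 15*z + 5)/(z^3*(z^6 + 3*z^5 - 5*z^3 + 3*z - 1))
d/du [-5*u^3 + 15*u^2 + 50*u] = -15*u^2 + 30*u + 50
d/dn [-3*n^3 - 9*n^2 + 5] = 9*n*(-n - 2)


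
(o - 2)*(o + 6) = o^2 + 4*o - 12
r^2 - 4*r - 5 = (r - 5)*(r + 1)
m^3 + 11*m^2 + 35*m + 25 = (m + 1)*(m + 5)^2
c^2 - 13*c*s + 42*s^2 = (c - 7*s)*(c - 6*s)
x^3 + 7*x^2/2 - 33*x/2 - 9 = (x - 3)*(x + 1/2)*(x + 6)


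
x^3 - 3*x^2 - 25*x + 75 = (x - 5)*(x - 3)*(x + 5)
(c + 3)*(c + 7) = c^2 + 10*c + 21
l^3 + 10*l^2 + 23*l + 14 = (l + 1)*(l + 2)*(l + 7)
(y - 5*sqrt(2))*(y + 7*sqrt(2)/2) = y^2 - 3*sqrt(2)*y/2 - 35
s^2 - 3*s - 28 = (s - 7)*(s + 4)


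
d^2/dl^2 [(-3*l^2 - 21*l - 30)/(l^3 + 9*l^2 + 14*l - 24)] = 6*(-l^6 - 21*l^5 - 207*l^4 - 1231*l^3 - 4506*l^2 - 9036*l - 7048)/(l^9 + 27*l^8 + 285*l^7 + 1413*l^6 + 2694*l^5 - 2556*l^4 - 13672*l^3 + 1440*l^2 + 24192*l - 13824)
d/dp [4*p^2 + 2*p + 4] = 8*p + 2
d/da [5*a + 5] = 5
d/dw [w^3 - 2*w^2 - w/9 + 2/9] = 3*w^2 - 4*w - 1/9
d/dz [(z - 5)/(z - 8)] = -3/(z - 8)^2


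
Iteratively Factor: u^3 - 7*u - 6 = (u + 1)*(u^2 - u - 6) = (u - 3)*(u + 1)*(u + 2)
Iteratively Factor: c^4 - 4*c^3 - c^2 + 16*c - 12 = (c + 2)*(c^3 - 6*c^2 + 11*c - 6) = (c - 3)*(c + 2)*(c^2 - 3*c + 2) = (c - 3)*(c - 1)*(c + 2)*(c - 2)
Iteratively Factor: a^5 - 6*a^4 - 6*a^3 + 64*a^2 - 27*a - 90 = (a + 3)*(a^4 - 9*a^3 + 21*a^2 + a - 30) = (a + 1)*(a + 3)*(a^3 - 10*a^2 + 31*a - 30) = (a - 3)*(a + 1)*(a + 3)*(a^2 - 7*a + 10) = (a - 3)*(a - 2)*(a + 1)*(a + 3)*(a - 5)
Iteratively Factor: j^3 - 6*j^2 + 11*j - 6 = (j - 3)*(j^2 - 3*j + 2) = (j - 3)*(j - 1)*(j - 2)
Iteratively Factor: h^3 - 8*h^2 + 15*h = (h)*(h^2 - 8*h + 15) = h*(h - 5)*(h - 3)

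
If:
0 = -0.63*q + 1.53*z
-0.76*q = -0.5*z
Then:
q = 0.00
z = 0.00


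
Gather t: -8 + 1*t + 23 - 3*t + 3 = 18 - 2*t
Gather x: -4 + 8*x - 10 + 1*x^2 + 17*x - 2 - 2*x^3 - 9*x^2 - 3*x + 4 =-2*x^3 - 8*x^2 + 22*x - 12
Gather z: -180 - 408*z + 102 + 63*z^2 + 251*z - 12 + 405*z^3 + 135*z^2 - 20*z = 405*z^3 + 198*z^2 - 177*z - 90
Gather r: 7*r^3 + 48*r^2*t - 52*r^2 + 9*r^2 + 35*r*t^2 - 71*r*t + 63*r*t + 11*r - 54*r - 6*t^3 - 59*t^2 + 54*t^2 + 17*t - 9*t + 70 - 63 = 7*r^3 + r^2*(48*t - 43) + r*(35*t^2 - 8*t - 43) - 6*t^3 - 5*t^2 + 8*t + 7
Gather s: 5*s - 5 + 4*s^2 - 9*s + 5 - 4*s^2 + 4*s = 0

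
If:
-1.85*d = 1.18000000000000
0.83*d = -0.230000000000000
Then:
No Solution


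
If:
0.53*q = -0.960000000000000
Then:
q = -1.81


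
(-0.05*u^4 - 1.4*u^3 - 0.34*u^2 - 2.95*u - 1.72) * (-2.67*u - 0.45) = 0.1335*u^5 + 3.7605*u^4 + 1.5378*u^3 + 8.0295*u^2 + 5.9199*u + 0.774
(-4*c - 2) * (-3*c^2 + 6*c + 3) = 12*c^3 - 18*c^2 - 24*c - 6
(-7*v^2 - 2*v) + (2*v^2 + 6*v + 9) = -5*v^2 + 4*v + 9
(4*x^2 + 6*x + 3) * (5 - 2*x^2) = -8*x^4 - 12*x^3 + 14*x^2 + 30*x + 15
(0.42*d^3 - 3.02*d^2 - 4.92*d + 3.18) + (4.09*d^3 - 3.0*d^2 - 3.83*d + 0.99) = 4.51*d^3 - 6.02*d^2 - 8.75*d + 4.17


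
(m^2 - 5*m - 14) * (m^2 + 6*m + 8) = m^4 + m^3 - 36*m^2 - 124*m - 112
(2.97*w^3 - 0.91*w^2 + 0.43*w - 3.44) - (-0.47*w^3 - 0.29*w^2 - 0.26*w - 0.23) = 3.44*w^3 - 0.62*w^2 + 0.69*w - 3.21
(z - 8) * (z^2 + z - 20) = z^3 - 7*z^2 - 28*z + 160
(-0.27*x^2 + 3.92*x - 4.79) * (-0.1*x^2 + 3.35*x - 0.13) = 0.027*x^4 - 1.2965*x^3 + 13.6461*x^2 - 16.5561*x + 0.6227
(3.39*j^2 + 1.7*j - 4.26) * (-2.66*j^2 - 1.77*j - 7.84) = -9.0174*j^4 - 10.5223*j^3 - 18.255*j^2 - 5.7878*j + 33.3984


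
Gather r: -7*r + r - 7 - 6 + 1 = -6*r - 12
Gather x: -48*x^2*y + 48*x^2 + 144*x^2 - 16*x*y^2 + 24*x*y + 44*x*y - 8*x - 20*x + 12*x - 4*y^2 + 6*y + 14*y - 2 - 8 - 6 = x^2*(192 - 48*y) + x*(-16*y^2 + 68*y - 16) - 4*y^2 + 20*y - 16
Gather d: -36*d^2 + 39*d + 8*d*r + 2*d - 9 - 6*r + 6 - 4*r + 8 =-36*d^2 + d*(8*r + 41) - 10*r + 5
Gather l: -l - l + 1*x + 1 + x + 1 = -2*l + 2*x + 2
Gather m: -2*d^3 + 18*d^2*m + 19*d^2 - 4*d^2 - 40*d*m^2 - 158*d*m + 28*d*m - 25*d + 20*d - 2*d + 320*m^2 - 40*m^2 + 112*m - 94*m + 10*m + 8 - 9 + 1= -2*d^3 + 15*d^2 - 7*d + m^2*(280 - 40*d) + m*(18*d^2 - 130*d + 28)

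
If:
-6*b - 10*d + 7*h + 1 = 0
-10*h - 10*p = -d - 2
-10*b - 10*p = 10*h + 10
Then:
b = 7*p/87 - 38/29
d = 32/29 - 70*p/87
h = 9/29 - 94*p/87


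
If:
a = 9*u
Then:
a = 9*u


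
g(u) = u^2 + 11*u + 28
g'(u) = 2*u + 11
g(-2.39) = 7.42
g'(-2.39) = 6.22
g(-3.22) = 2.95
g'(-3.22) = 4.56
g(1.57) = 47.73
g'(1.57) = 14.14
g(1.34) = 44.54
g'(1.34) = 13.68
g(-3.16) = 3.23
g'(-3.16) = 4.68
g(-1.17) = 16.50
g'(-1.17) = 8.66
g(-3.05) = 3.75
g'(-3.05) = 4.90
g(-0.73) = 20.50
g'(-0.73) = 9.54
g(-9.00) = 10.00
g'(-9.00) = -7.00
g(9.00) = 208.00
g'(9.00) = 29.00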